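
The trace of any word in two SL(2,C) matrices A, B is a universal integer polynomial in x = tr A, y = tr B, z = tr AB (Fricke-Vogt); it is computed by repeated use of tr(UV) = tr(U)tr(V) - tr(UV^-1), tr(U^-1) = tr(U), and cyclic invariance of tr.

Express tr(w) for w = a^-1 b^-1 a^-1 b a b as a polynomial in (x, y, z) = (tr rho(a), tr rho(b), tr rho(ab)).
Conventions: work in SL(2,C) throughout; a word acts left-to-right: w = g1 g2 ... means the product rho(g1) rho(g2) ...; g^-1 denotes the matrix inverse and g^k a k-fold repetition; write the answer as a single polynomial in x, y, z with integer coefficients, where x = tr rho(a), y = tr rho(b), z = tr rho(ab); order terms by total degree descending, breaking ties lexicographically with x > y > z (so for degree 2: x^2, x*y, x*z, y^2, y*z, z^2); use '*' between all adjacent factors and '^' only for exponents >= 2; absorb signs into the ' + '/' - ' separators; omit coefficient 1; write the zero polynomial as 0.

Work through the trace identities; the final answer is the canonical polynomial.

x*y*z^2 - x^2*z - y^2*z - z^3 + x*y + 3*z

tr(b a b) = tr(b)*tr(a b) - tr(a) = y*z - x
tr(b a b a) = tr(b a)*tr(b a) - tr(1)   [split at repeated b] = z^2 - 2
tr(a^-1 b a b) = tr(b a b)*tr(a) - tr(b a b a) = x*y*z - x^2 - z^2 + 2
tr(a^-1 b a b a^-1) = tr(a^-1 b a b)*tr(a) - tr(a^-1 b a b a) = x^2*y*z - x^3 - x*z^2 - y*z + 3*x
tr(b^2 a b) = tr(b)*tr(b a b) - tr(b a) = y^2*z - x*y - z
tr(a b a) = tr(a)*tr(b a) - tr(b) = x*z - y
tr(b^2 a b a) = tr(b)*tr(a b a b) - tr(a b a) = y*z^2 - x*z - y
tr(b a b a^-1 b) = tr(b^2 a b)*tr(a) - tr(b^2 a b a) = x*y^2*z - x^2*y - y*z^2 + y
tr(b a b a b a) = tr(a b)*tr(a b a b) - tr(a^-1 b^-1)   [split at repeated a] = z^3 - 3*z
tr(b a b a^-1 b a) = tr(b a b a b)*tr(a) - tr(b a b a b a) = x*y*z^2 - x^2*z - z^3 - x*y + 3*z
tr(a^-1 b a b a^-1 b) = tr(b a b a^-1 b)*tr(a) - tr(b a b a^-1 b a) = x^2*y^2*z - x^3*y - 2*x*y*z^2 + x^2*z + z^3 + 2*x*y - 3*z
tr(a^-1 b^-1 a^-1 b a b) = tr(a^-1 b a b a^-1)*tr(b) - tr(a^-1 b a b a^-1 b) = x*y*z^2 - x^2*z - y^2*z - z^3 + x*y + 3*z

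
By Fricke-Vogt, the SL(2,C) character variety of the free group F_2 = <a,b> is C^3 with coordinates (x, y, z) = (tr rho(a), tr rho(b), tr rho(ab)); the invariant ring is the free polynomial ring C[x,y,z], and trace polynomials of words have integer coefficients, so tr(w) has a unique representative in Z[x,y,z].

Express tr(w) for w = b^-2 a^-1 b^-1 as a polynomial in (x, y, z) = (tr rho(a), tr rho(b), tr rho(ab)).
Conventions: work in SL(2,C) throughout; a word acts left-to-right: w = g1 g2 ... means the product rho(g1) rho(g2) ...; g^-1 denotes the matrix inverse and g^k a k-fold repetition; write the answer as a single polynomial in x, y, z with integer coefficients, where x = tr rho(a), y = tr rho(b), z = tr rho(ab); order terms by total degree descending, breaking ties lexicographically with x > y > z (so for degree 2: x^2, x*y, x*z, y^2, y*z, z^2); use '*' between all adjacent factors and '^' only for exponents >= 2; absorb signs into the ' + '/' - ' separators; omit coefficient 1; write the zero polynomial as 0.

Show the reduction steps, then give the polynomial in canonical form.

trace(b^-1) = trace(b) = y
trace(b^-1 a) = trace(a) * trace(b) - trace(a b)  (eliminate b^-1) = x*y - z
trace(b^-1 a^-1) = trace(b^-1) * trace(a) - trace(b^-1 a)  (eliminate a^-1) = z
trace(b^-2 a^-1) = trace(b^-1 a^-1) * trace(b) - trace(b^-1 a^-1 b)  (eliminate b^-1) = y*z - x
trace(b^-2 a^-1 b^-1) = trace(b^-2 a^-1) * trace(b) - trace(b^-2 a^-1 b)  (eliminate b^-1) = y^2*z - x*y - z

y^2*z - x*y - z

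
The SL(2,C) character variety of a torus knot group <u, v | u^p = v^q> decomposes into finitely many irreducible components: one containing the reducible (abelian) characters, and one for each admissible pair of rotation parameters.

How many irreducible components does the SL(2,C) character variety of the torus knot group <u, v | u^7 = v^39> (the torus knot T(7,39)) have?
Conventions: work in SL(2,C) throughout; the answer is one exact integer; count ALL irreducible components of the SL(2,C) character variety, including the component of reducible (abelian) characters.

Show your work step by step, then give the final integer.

115

For T(7,39): irreducibility forces the central element u^7 = v^39 to one of +I, -I.
This locks tr(u) to 2*cos(pi*alpha/7), alpha in 1..6, and tr(v) to 2*cos(pi*beta/39), beta in 1..38, on each component of irreducible characters.
The two central values (-1)^alpha I and (-1)^beta I must be the same matrix, so alpha and beta share a parity.
Enumerate parity-matched pairs: 3*19 odd-odd plus 3*19 even-even gives 114.
That is 114 components of irreducible characters, and with the reducible (abelian) component the total is 115.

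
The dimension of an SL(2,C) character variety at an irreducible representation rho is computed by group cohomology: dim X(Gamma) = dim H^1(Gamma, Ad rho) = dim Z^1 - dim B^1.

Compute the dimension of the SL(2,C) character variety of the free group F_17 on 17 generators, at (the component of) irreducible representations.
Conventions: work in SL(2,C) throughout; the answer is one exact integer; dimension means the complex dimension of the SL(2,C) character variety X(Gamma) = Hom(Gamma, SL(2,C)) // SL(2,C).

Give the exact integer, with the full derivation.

48

Gamma = F_17 has 17 generators and no relators.
A cocycle picks one sl_2 vector per generator freely, giving dim Z^1 = 3*17 = 51.
At an irreducible rho the centralizer of the image in sl_2 is 0, so the coboundary map sl_2 -> Z^1 is injective: dim B^1 = 3.
Therefore dim X = 51 - 3 = 48.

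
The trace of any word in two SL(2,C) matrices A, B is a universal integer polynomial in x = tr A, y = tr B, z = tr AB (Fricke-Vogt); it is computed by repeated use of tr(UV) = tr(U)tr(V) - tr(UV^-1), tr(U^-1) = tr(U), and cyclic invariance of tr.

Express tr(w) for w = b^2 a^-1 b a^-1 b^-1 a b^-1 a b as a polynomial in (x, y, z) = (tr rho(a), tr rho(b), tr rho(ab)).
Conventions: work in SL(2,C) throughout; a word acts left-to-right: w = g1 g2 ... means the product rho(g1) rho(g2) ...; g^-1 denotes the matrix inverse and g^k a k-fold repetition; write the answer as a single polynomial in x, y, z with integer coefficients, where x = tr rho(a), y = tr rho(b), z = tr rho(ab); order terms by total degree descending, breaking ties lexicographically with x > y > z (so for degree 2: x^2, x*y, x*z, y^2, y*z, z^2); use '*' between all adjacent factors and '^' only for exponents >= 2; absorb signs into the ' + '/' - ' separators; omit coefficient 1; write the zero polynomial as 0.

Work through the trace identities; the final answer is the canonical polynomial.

-x^3*y^5*z + x^4*y^4 + x^2*y^6 + 3*x^2*y^4*z^2 - x^3*y^3*z - 2*x*y^5*z - 3*x*y^3*z^3 - x^4*y^2 - 5*x^2*y^4 - 2*x^2*y^2*z^2 + y^4*z^2 + y^2*z^4 + 2*x^3*y*z + 10*x*y^3*z + 3*x*y*z^3 + 4*x^2*y^2 - x^2*z^2 - 5*y^2*z^2 - z^4 - 8*x*y*z + y^2 + 4*z^2 - 2

tr(a b^2) = tr(b) * tr(a b) - tr(a) = y*z - x
tr(b^3 a) = tr(b) * tr(a b^2) - tr(a b) = y^2*z - x*y - z
so tr(b^2) = tr(b) * tr(b) - tr(1) = y^2 - 2
reduce: tr(b^3) = tr(b) * tr(b^2) - tr(b) = y^3 - 3*y
tr(a b^3 a) = tr(a) * tr(b^3 a) - tr(b^3) = x*y^2*z - x^2*y - y^3 - x*z + 3*y
reduce: tr(a b a b) = tr(b a) * tr(b a) - tr(1)   [split at repeated b] = z^2 - 2
tr(a b a) = tr(a) * tr(b a) - tr(b) = x*z - y
tr(a b a b^2) = tr(b) * tr(a b a b) - tr(a b a) = y*z^2 - x*z - y
reduce: tr(a b^3 a b) = tr(b) * tr(a b a b^2) - tr(a b a b) = y^2*z^2 - x*y*z - y^2 - z^2 + 2
reduce: tr(a b^-1 a b^3) = tr(a b^3 a) * tr(b) - tr(a b^3 a b) = x*y^3*z - x^2*y^2 - y^4 - y^2*z^2 + 4*y^2 + z^2 - 2
so tr(b^2 a^2) = tr(a) * tr(b^2 a) - tr(b^2) = x*y*z - x^2 - y^2 + 2
so tr(b^4 a^2) = tr(b) * tr(b^2 a^2 b) - tr(b^2 a^2) = x*y^3*z - x^2*y^2 - y^4 - 2*x*y*z + x^2 + 4*y^2 - 2
tr(b^4 a) = tr(b) * tr(b^2 a b) - tr(b^2 a) = y^3*z - x*y^2 - 2*y*z + x
reduce: tr(a^2 b^4 a) = tr(a) * tr(b^4 a^2) - tr(b^4 a) = x^2*y^3*z - x^3*y^2 - x*y^4 - 2*x^2*y*z - y^3*z + x^3 + 5*x*y^2 + 2*y*z - 3*x
so tr(a b a^2 b^3) = tr(a) * tr(b^3 a b a) - tr(b^3 a b) = x*y^2*z^2 - x^2*y*z - y^3*z - x*z^2 + 2*y*z + x
so tr(a b a^2 b) = tr(a) * tr(b a b a) - tr(b a b) = x*z^2 - y*z - x
reduce: tr(a b a^2) = tr(a) * tr(b a^2) - tr(b a) = x^2*z - x*y - z
tr(a b a^2 b^2) = tr(b) * tr(a b a^2 b) - tr(a b a^2) = x*y*z^2 - x^2*z - y^2*z + z
reduce: tr(a^2 b^4 a b) = tr(b) * tr(a b a^2 b^3) - tr(a b a^2 b^2) = x*y^3*z^2 - x^2*y^2*z - y^4*z - 2*x*y*z^2 + x^2*z + 3*y^2*z + x*y - z
tr(a b^4 a b^-1 a) = tr(a^2 b^4 a) * tr(b) - tr(a^2 b^4 a b) = x^2*y^4*z - x^3*y^3 - x*y^5 - x*y^3*z^2 - x^2*y^2*z + x^3*y + 5*x*y^3 + 2*x*y*z^2 - x^2*z - y^2*z - 4*x*y + z
tr(a^2 b a b^2) = tr(b) * tr(a^2 b a b) - tr(a^2 b a) = x*y*z^2 - x^2*z - y^2*z + z
tr(b a^2 b a b^2) = tr(b) * tr(a^2 b a b^2) - tr(a^2 b a b) = x*y^2*z^2 - x^2*y*z - y^3*z - x*z^2 + 2*y*z + x
reduce: tr(a b a b^4 a) = tr(b) * tr(b a^2 b a b^2) - tr(b a^2 b a b) = x*y^3*z^2 - x^2*y^2*z - y^4*z - 2*x*y*z^2 + x^2*z + 3*y^2*z + x*y - z
reduce: tr(a b a b a b) = tr(b a b a) * tr(b a) - tr(a b)   [split at repeated b] = z^3 - 3*z
reduce: tr(a b a b a b^2) = tr(b) * tr(a b a b a b) - tr(a b a b a) = y*z^3 - x*z^2 - 2*y*z + x
tr(b^2 a b a b a b) = tr(b) * tr(a b a b a b^2) - tr(a b a b a b) = y^2*z^3 - x*y*z^2 - 2*y^2*z - z^3 + x*y + 3*z
tr(a b a b^4 a b) = tr(b) * tr(b^2 a b a b a b) - tr(b^2 a b a b a) = y^3*z^3 - x*y^2*z^2 - 2*y^3*z - 2*y*z^3 + x*y^2 + x*z^2 + 5*y*z - x
reduce: tr(a b^4 a b^-1 a b) = tr(a b a b^4 a) * tr(b) - tr(a b a b^4 a b) = x*y^4*z^2 - x^2*y^3*z - y^5*z - y^3*z^3 - x*y^2*z^2 + x^2*y*z + 5*y^3*z + 2*y*z^3 - x*z^2 - 6*y*z + x
so tr(b^-1 a b^-1 a b^4 a) = tr(a b^4 a b^-1 a) * tr(b) - tr(a b^4 a b^-1 a b) = x^2*y^5*z - x^3*y^4 - x*y^6 - 2*x*y^4*z^2 + y^5*z + y^3*z^3 + x^3*y^2 + 5*x*y^4 + 3*x*y^2*z^2 - 2*x^2*y*z - 6*y^3*z - 2*y*z^3 - 4*x*y^2 + x*z^2 + 7*y*z - x
tr(b a^-1 b^-1 a b^-1 a b^3) = tr(b^-1 a b^-1 a b^4) * tr(a) - tr(b^-1 a b^-1 a b^4 a) = -x^2*y^5*z + x^3*y^4 + x*y^6 + 2*x*y^4*z^2 + x^2*y^3*z - y^5*z - y^3*z^3 - 2*x^3*y^2 - 6*x*y^4 - 4*x*y^2*z^2 + 2*x^2*y*z + 6*y^3*z + 2*y*z^3 + 8*x*y^2 - 7*y*z - x
reduce: tr(b^3 a b^2 a) = tr(b) * tr(a b^3 a b) - tr(a b^3 a) = y^3*z^2 - 2*x*y^2*z + x^2*y - y*z^2 + x*z - y
tr(b^3 a b^2) = tr(b) * tr(b a b^3) - tr(b a b^2) = y^4*z - x*y^3 - 3*y^2*z + 2*x*y + z
tr(b a^2 b^3 a b) = tr(a) * tr(b^3 a b^2 a) - tr(b^3 a b^2) = x*y^3*z^2 - 2*x^2*y^2*z - y^4*z + x^3*y + x*y^3 - x*y*z^2 + x^2*z + 3*y^2*z - 3*x*y - z
reduce: tr(a b a b a^2 b) = tr(a) * tr(b a b a b a) - tr(b a b a b) = x*z^3 - y*z^2 - 2*x*z + y
tr(a b a b a^2) = tr(a) * tr(b a b a^2) - tr(b a b a) = x^2*z^2 - x*y*z - x^2 - z^2 + 2
reduce: tr(b a b a b a^2 b) = tr(b) * tr(a b a b a^2 b) - tr(a b a b a^2) = x*y*z^3 - x^2*z^2 - y^2*z^2 - x*y*z + x^2 + y^2 + z^2 - 2
so tr(b a^2 b^3 a b a) = tr(b) * tr(b a b a b a^2 b) - tr(b a b a b a^2) = x*y^2*z^3 - x^2*y*z^2 - y^3*z^2 - x*y^2*z - x*z^3 + x^2*y + y^3 + 2*y*z^2 + 2*x*z - 3*y
tr(a^2 b^3 a b a^-1 b) = tr(b a^2 b^3 a b) * tr(a) - tr(b a^2 b^3 a b a) = x^2*y^3*z^2 - 2*x^3*y^2*z - x*y^4*z - x*y^2*z^3 + x^4*y + x^2*y^3 + y^3*z^2 + x^3*z + 4*x*y^2*z + x*z^3 - 4*x^2*y - y^3 - 2*y*z^2 - 3*x*z + 3*y
tr(a b^3 a b a^-1 b^-1 a) = tr(a^2 b^3 a b a^-1) * tr(b) - tr(a^2 b^3 a b a^-1 b) = -x^2*y^3*z^2 + 2*x^3*y^2*z + x*y^4*z + x*y^2*z^3 - x^4*y - x^2*y^3 - x^3*z - 5*x*y^2*z - x*z^3 + 4*x^2*y + y*z^2 + 3*x*z - y
so tr(b a b^2 a b a b) = tr(b) * tr(a b^2 a b a b) - tr(a b^2 a b a) = y^2*z^3 - 2*x*y*z^2 + x^2*z - y^2*z + x*y - z
tr(b a b a b^3 a b) = tr(b) * tr(b a b^2 a b a b) - tr(b a b^2 a b a) = y^3*z^3 - 2*x*y^2*z^2 + x^2*y*z - y^3*z - y*z^3 + x*y^2 + x*z^2 + y*z - x
so tr(a b a b a b a b) = tr(b a) * tr(b a b a b a) - tr(b^-1 a^-1 b^-1 a^-1)   [split at repeated b] = z^4 - 4*z^2 + 2
tr(b a b a b a b a b) = tr(b) * tr(a b a b a b a b) - tr(a b a b a b a) = y*z^4 - x*z^3 - 3*y*z^2 + 2*x*z + y
reduce: tr(b a b a b^3 a b a) = tr(b) * tr(b a b a b a b a b) - tr(b a b a b a b a) = y^2*z^4 - x*y*z^3 - 3*y^2*z^2 - z^4 + 2*x*y*z + y^2 + 4*z^2 - 2
so tr(a b a b^3 a b a^-1 b) = tr(b a b a b^3 a b) * tr(a) - tr(b a b a b^3 a b a) = x*y^3*z^3 - 2*x^2*y^2*z^2 - y^2*z^4 + x^3*y*z - x*y^3*z + x^2*y^2 + x^2*z^2 + 3*y^2*z^2 + z^4 - x*y*z - x^2 - y^2 - 4*z^2 + 2
tr(a b^3 a b a^-1 b^-1 a b) = tr(a b a b^3 a b a^-1) * tr(b) - tr(a b a b^3 a b a^-1 b) = -x*y^3*z^3 + 2*x^2*y^2*z^2 + y^4*z^2 + y^2*z^4 - x^3*y*z - x*y^3*z - x^2*z^2 - 4*y^2*z^2 - z^4 + 2*x*y*z + x^2 + 4*z^2 - 2
tr(b a^-1 b^-1 a b^-1 a b^3 a) = tr(a b^3 a b a^-1 b^-1 a) * tr(b) - tr(a b^3 a b a^-1 b^-1 a b) = -x^2*y^4*z^2 + 2*x^3*y^3*z + x*y^5*z + 2*x*y^3*z^3 - x^4*y^2 - x^2*y^4 - 2*x^2*y^2*z^2 - y^4*z^2 - y^2*z^4 - 4*x*y^3*z - x*y*z^3 + 4*x^2*y^2 + x^2*z^2 + 5*y^2*z^2 + z^4 + x*y*z - x^2 - y^2 - 4*z^2 + 2
tr(b^2 a^-1 b a^-1 b^-1 a b^-1 a b) = tr(b a^-1 b^-1 a b^-1 a b^3) * tr(a) - tr(b a^-1 b^-1 a b^-1 a b^3 a) = -x^3*y^5*z + x^4*y^4 + x^2*y^6 + 3*x^2*y^4*z^2 - x^3*y^3*z - 2*x*y^5*z - 3*x*y^3*z^3 - x^4*y^2 - 5*x^2*y^4 - 2*x^2*y^2*z^2 + y^4*z^2 + y^2*z^4 + 2*x^3*y*z + 10*x*y^3*z + 3*x*y*z^3 + 4*x^2*y^2 - x^2*z^2 - 5*y^2*z^2 - z^4 - 8*x*y*z + y^2 + 4*z^2 - 2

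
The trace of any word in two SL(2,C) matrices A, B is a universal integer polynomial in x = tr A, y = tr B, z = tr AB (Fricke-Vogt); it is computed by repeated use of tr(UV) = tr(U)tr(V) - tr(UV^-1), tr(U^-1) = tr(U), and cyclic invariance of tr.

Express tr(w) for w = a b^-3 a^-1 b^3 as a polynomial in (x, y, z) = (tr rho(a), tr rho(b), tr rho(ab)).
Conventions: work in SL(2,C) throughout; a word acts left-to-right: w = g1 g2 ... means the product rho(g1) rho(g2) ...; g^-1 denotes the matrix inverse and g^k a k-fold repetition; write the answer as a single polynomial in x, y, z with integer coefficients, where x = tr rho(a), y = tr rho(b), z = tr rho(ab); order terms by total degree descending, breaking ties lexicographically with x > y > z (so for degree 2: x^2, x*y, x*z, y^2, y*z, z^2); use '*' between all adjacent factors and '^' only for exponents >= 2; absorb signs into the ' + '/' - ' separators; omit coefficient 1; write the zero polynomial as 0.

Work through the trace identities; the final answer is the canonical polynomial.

use: tr(a^2 b) = tr(a) tr(b a) - tr(b) = x*z - y
tr(a^2) = tr(a) tr(a) - tr(1) = x^2 - 2
use: tr(b a^2 b) = tr(b) tr(a^2 b) - tr(a^2) = x*y*z - x^2 - y^2 + 2
use: tr(a b^3 a) = tr(b) tr(b a^2 b) - tr(b a^2) = x*y^2*z - x^2*y - y^3 - x*z + 3*y
tr(a b a b) = tr(b a) tr(b a) - tr(1)   [split at repeated b] = z^2 - 2
apply: tr(b a b a b) = tr(b) tr(a b a b) - tr(a b a) = y*z^2 - x*z - y
tr(a b^3 a b) = tr(b) tr(b a b a b) - tr(b a b a) = y^2*z^2 - x*y*z - y^2 - z^2 + 2
tr(a b^3 a b^-1) = tr(a b^3 a) tr(b) - tr(a b^3 a b) = x*y^3*z - x^2*y^2 - y^4 - y^2*z^2 + 4*y^2 + z^2 - 2
apply: tr(b^3 a b^-2 a) = tr(a b^3 a b^-1) tr(b) - tr(a b^3 a) = x*y^4*z - x^2*y^3 - y^5 - y^3*z^2 - x*y^2*z + x^2*y + 5*y^3 + y*z^2 + x*z - 5*y
tr(b^-2 a^-1 b^3 a) = tr(b^3 a b^-2) tr(a) - tr(b^3 a b^-2 a) = -x*y^4*z + x^2*y^3 + y^5 + y^3*z^2 + x*y^2*z - x^2*y - 5*y^3 - y*z^2 + 5*y
use: tr(b^2) = tr(b) tr(b) - tr(1) = y^2 - 2
tr(b^3) = tr(b) tr(b^2) - tr(b) = y^3 - 3*y
apply: tr(b a b) = tr(b) tr(a b) - tr(a) = y*z - x
tr(b a b^2) = tr(b) tr(b a b) - tr(b a) = y^2*z - x*y - z
tr(b^3 a b) = tr(b) tr(b a b^2) - tr(b a b) = y^3*z - x*y^2 - 2*y*z + x
use: tr(a^-1 b^3 a b) = tr(b^3 a b) tr(a) - tr(b^3 a b a) = x*y^3*z - x^2*y^2 - y^2*z^2 - x*y*z + x^2 + y^2 + z^2 - 2
tr(b^-1 a^-1 b^3 a) = tr(a^-1 b^3 a) tr(b) - tr(a^-1 b^3 a b) = -x*y^3*z + x^2*y^2 + y^4 + y^2*z^2 + x*y*z - x^2 - 4*y^2 - z^2 + 2
apply: tr(a b^-3 a^-1 b^3) = tr(b^-2 a^-1 b^3 a) tr(b) - tr(b^-2 a^-1 b^3 a b) = -x*y^5*z + x^2*y^4 + y^6 + y^4*z^2 + 2*x*y^3*z - 2*x^2*y^2 - 6*y^4 - 2*y^2*z^2 - x*y*z + x^2 + 9*y^2 + z^2 - 2

-x*y^5*z + x^2*y^4 + y^6 + y^4*z^2 + 2*x*y^3*z - 2*x^2*y^2 - 6*y^4 - 2*y^2*z^2 - x*y*z + x^2 + 9*y^2 + z^2 - 2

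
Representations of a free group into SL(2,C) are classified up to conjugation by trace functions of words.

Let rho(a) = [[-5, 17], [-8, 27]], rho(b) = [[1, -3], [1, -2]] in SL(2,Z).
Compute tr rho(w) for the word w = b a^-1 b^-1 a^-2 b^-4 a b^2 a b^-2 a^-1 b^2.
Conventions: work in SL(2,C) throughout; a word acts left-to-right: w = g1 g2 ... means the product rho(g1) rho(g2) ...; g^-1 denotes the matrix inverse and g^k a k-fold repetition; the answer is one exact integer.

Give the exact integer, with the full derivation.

rho(b) = [[1, -3], [1, -2]]
... * rho(a^-1) = [[27, -17], [8, -5]]  ->  [[3, -2], [11, -7]]
... * rho(b^-1) = [[-2, 3], [-1, 1]]  ->  [[-4, 7], [-15, 26]]
... * rho(a^-1) = [[27, -17], [8, -5]]  ->  [[-52, 33], [-197, 125]]
... * rho(a^-1) = [[27, -17], [8, -5]]  ->  [[-1140, 719], [-4319, 2724]]
... * rho(b^-1) = [[-2, 3], [-1, 1]]  ->  [[1561, -2701], [5914, -10233]]
... * rho(b^-1) = [[-2, 3], [-1, 1]]  ->  [[-421, 1982], [-1595, 7509]]
... * rho(b^-1) = [[-2, 3], [-1, 1]]  ->  [[-1140, 719], [-4319, 2724]]
... * rho(b^-1) = [[-2, 3], [-1, 1]]  ->  [[1561, -2701], [5914, -10233]]
... * rho(a) = [[-5, 17], [-8, 27]]  ->  [[13803, -46390], [52294, -175753]]
... * rho(b) = [[1, -3], [1, -2]]  ->  [[-32587, 51371], [-123459, 194624]]
... * rho(b) = [[1, -3], [1, -2]]  ->  [[18784, -4981], [71165, -18871]]
... * rho(a) = [[-5, 17], [-8, 27]]  ->  [[-54072, 184841], [-204857, 700288]]
... * rho(b^-1) = [[-2, 3], [-1, 1]]  ->  [[-76697, 22625], [-290574, 85717]]
... * rho(b^-1) = [[-2, 3], [-1, 1]]  ->  [[130769, -207466], [495431, -786005]]
... * rho(a^-1) = [[27, -17], [8, -5]]  ->  [[1871035, -1185743], [7088597, -4492302]]
... * rho(b) = [[1, -3], [1, -2]]  ->  [[685292, -3241619], [2596295, -12281187]]
... * rho(b) = [[1, -3], [1, -2]]  ->  [[-2556327, 4427362], [-9684892, 16773489]]
tr = -2556327 + 16773489 = 14217162

14217162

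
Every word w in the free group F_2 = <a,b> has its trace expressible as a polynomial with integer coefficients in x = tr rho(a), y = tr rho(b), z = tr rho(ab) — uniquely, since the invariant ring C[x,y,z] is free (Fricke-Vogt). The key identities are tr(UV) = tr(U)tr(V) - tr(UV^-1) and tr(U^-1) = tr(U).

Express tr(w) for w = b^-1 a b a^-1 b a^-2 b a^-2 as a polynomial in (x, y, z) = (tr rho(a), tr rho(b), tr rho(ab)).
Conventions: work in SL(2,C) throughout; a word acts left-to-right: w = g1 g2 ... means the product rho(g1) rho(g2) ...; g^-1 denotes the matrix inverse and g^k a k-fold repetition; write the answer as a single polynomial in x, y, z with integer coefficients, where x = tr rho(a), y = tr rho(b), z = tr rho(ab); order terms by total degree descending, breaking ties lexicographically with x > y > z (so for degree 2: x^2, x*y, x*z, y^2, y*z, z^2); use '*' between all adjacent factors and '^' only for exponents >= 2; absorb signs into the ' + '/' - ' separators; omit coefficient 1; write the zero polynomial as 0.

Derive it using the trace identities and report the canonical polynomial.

-x^5*y^3*z + x^6*y^2 + x^4*y^4 + 3*x^4*y^2*z^2 - 2*x^5*y*z - x^3*y^3*z - 3*x^3*y*z^3 - 4*x^4*y^2 + x^4*z^2 - x^2*y^4 - x^2*y^2*z^2 + x^2*z^4 + 7*x^3*y*z + x*y^3*z + x*y*z^3 + 2*x^2*y^2 - 3*x^2*z^2 - x*y*z - x^2 - z^2 + 2

tr(b^2) = tr(b) * tr(b) - tr(1)  (reduce the b square) = y^2 - 2
tr(b^3) = tr(b) * tr(b^2) - tr(b)  (reduce the b square) = y^3 - 3*y
tr(b a b) = tr(b) * tr(a b) - tr(a)  (reduce the b square) = y*z - x
tr(b^3 a) = tr(b) * tr(b a b) - tr(b a)  (reduce the b square) = y^2*z - x*y - z
tr(b^2 a^-1 b) = tr(b^3) * tr(a) - tr(b^3 a)  (eliminate a^-1) = x*y^3 - y^2*z - 2*x*y + z
tr(a b a b) = tr(a b) * tr(a b) - tr(1)  (split on a) = z^2 - 2
tr(a b a) = tr(a) * tr(b a) - tr(b)  (reduce the a square) = x*z - y
tr(b a b^2 a) = tr(b) * tr(a b a b) - tr(a b a)  (reduce the b square) = y*z^2 - x*z - y
tr(b^2 a^-1 b a) = tr(b a b^2) * tr(a) - tr(b a b^2 a)  (eliminate a^-1) = x*y^2*z - x^2*y - y*z^2 + y
tr(b a^-1 b a^-1 b) = tr(b^2 a^-1 b) * tr(a) - tr(b^2 a^-1 b a)  (eliminate a^-1) = x^2*y^3 - 2*x*y^2*z - x^2*y + y*z^2 + x*z - y
tr(b a b a^-1 b) = tr(b^2 a b) * tr(a) - tr(b^2 a b a)  (eliminate a^-1) = x*y^2*z - x^2*y - y*z^2 + y
tr(b a b a b a) = tr(b a b a) * tr(b a) - tr(a b)  (split on b) = z^3 - 3*z
tr(b a b a^-1 b a) = tr(b a b a b) * tr(a) - tr(b a b a b a)  (eliminate a^-1) = x*y*z^2 - x^2*z - z^3 - x*y + 3*z
tr(b a^-1 b a^-1 b a) = tr(b a b a^-1 b) * tr(a) - tr(b a b a^-1 b a)  (eliminate a^-1) = x^2*y^2*z - x^3*y - 2*x*y*z^2 + x^2*z + z^3 + 2*x*y - 3*z
tr(a^-1 b a^-1 b a^-1 b) = tr(b a^-1 b a^-1 b) * tr(a) - tr(b a^-1 b a^-1 b a)  (eliminate a^-1) = x^3*y^3 - 3*x^2*y^2*z + 3*x*y*z^2 - z^3 - 3*x*y + 3*z
tr(b a^-1 b a^-2 b a^-1) = tr(a^-1 b a^-1 b a^-1 b) * tr(a) - tr(a^-1 b a^-1 b a^-1 b a)  (eliminate a^-1) = x^4*y^3 - 3*x^3*y^2*z - x^2*y^3 + 3*x^2*y*z^2 + 2*x*y^2*z - x*z^3 - 2*x^2*y - y*z^2 + 2*x*z + y
tr(b^2 a b^2) = tr(b) * tr(b a b^2) - tr(b a b)  (reduce the b square) = y^3*z - x*y^2 - 2*y*z + x
tr(a b^2 a) = tr(a) * tr(b^2 a) - tr(b^2)  (reduce the a square) = x*y*z - x^2 - y^2 + 2
tr(b^2 a b^2 a) = tr(b) * tr(a b^2 a b) - tr(a b^2 a)  (reduce the b square) = y^2*z^2 - 2*x*y*z + x^2 - 2
tr(b a^-1 b^2 a b) = tr(b^2 a b^2) * tr(a) - tr(b^2 a b^2 a)  (eliminate a^-1) = x*y^3*z - x^2*y^2 - y^2*z^2 + 2
tr(b^2 a b a b) = tr(b) * tr(a b a b^2) - tr(a b a b)  (reduce the b square) = y^2*z^2 - x*y*z - y^2 - z^2 + 2
tr(a b a b a) = tr(a) * tr(b a b a) - tr(b a b)  (reduce the a square) = x*z^2 - y*z - x
tr(b^2 a b a b a) = tr(b) * tr(a b a b a b) - tr(a b a b a)  (reduce the b square) = y*z^3 - x*z^2 - 2*y*z + x
tr(b a^-1 b^2 a b a) = tr(b^2 a b a b) * tr(a) - tr(b^2 a b a b a)  (eliminate a^-1) = x*y^2*z^2 - x^2*y*z - y*z^3 - x*y^2 + 2*y*z + x
tr(b a b a^-1 b a^-1 b) = tr(b a^-1 b^2 a b) * tr(a) - tr(b a^-1 b^2 a b a)  (eliminate a^-1) = x^2*y^3*z - x^3*y^2 - 2*x*y^2*z^2 + x^2*y*z + y*z^3 + x*y^2 - 2*y*z + x
tr(b a^-1 b a b a b) = tr(b a b a b^2) * tr(a) - tr(b a b a b^2 a)  (eliminate a^-1) = x*y^2*z^2 - x^2*y*z - y*z^3 - x*y^2 + 2*y*z + x
tr(b a b a b a b a) = tr(b a b a) * tr(b a b a) - tr(1)  (split on b) = z^4 - 4*z^2 + 2
tr(b a^-1 b a b a b a) = tr(b a b a b a b) * tr(a) - tr(b a b a b a b a)  (eliminate a^-1) = x*y*z^3 - x^2*z^2 - z^4 - 2*x*y*z + x^2 + 4*z^2 - 2
tr(b a b a^-1 b a^-1 b a) = tr(b a^-1 b a b a b) * tr(a) - tr(b a^-1 b a b a b a)  (eliminate a^-1) = x^2*y^2*z^2 - x^3*y*z - 2*x*y*z^3 - x^2*y^2 + x^2*z^2 + z^4 + 4*x*y*z - 4*z^2 + 2
tr(b a^-1 b a b a^-1 b a^-1) = tr(b a b a^-1 b a^-1 b) * tr(a) - tr(b a b a^-1 b a^-1 b a)  (eliminate a^-1) = x^3*y^3*z - x^4*y^2 - 3*x^2*y^2*z^2 + 2*x^3*y*z + 3*x*y*z^3 + 2*x^2*y^2 - x^2*z^2 - z^4 - 6*x*y*z + x^2 + 4*z^2 - 2
tr(b a b a^-1 b^2) = tr(b^3 a b) * tr(a) - tr(b^3 a b a)  (eliminate a^-1) = x*y^3*z - x^2*y^2 - y^2*z^2 - x*y*z + x^2 + y^2 + z^2 - 2
tr(b a^-1 b a b a^-1 b) = tr(b a b a^-1 b^2) * tr(a) - tr(b a b a^-1 b^2 a)  (eliminate a^-1) = x^2*y^3*z - x^3*y^2 - 2*x*y^2*z^2 + y*z^3 + x^3 + 2*x*y^2 + x*z^2 - 2*y*z - 3*x
tr(b a b a^-1 b a^-2 b a^-1) = tr(b a^-1 b a b a^-1 b a^-1) * tr(a) - tr(b a^-1 b a b a^-1 b)  (eliminate a^-1) = x^4*y^3*z - x^5*y^2 - 3*x^3*y^2*z^2 + 2*x^4*y*z - x^2*y^3*z + 3*x^2*y*z^3 + 3*x^3*y^2 - x^3*z^2 + 2*x*y^2*z^2 - x*z^4 - 6*x^2*y*z - y*z^3 - 2*x*y^2 + 3*x*z^2 + 2*y*z + x
tr(b a^-2 b^2 a b) = tr(a^-1 b^2 a b^2) * tr(a) - tr(a^-1 b^2 a b^2 a)  (eliminate a^-1) = x^2*y^3*z - x^3*y^2 - x*y^2*z^2 - y^3*z + x*y^2 + 2*y*z + x
tr(b a^-2 b^2 a b a) = tr(b^2 a b a b a^-1) * tr(a) - tr(b^2 a b a b)  (eliminate a^-1) = x^2*y^2*z^2 - x^3*y*z - x*y*z^3 - x^2*y^2 - y^2*z^2 + 3*x*y*z + x^2 + y^2 + z^2 - 2
tr(b a b a^-1 b a^-2 b) = tr(b a^-2 b^2 a b) * tr(a) - tr(b a^-2 b^2 a b a)  (eliminate a^-1) = x^3*y^3*z - x^4*y^2 - 2*x^2*y^2*z^2 + x^3*y*z - x*y^3*z + x*y*z^3 + 2*x^2*y^2 + y^2*z^2 - x*y*z - y^2 - z^2 + 2
tr(a b a^-1 b a^-2 b a^-2 b) = tr(b a b a^-1 b a^-2 b a^-1) * tr(a) - tr(b a b a^-1 b a^-2 b)  (eliminate a^-1) = x^5*y^3*z - x^6*y^2 - 3*x^4*y^2*z^2 + 2*x^5*y*z - 2*x^3*y^3*z + 3*x^3*y*z^3 + 4*x^4*y^2 - x^4*z^2 + 4*x^2*y^2*z^2 - x^2*z^4 - 7*x^3*y*z + x*y^3*z - 2*x*y*z^3 - 4*x^2*y^2 + 3*x^2*z^2 - y^2*z^2 + 3*x*y*z + x^2 + y^2 + z^2 - 2
tr(b^-1 a b a^-1 b a^-2 b a^-2) = tr(a b a^-1 b a^-2 b a^-2) * tr(b) - tr(a b a^-1 b a^-2 b a^-2 b)  (eliminate b^-1) = -x^5*y^3*z + x^6*y^2 + x^4*y^4 + 3*x^4*y^2*z^2 - 2*x^5*y*z - x^3*y^3*z - 3*x^3*y*z^3 - 4*x^4*y^2 + x^4*z^2 - x^2*y^4 - x^2*y^2*z^2 + x^2*z^4 + 7*x^3*y*z + x*y^3*z + x*y*z^3 + 2*x^2*y^2 - 3*x^2*z^2 - x*y*z - x^2 - z^2 + 2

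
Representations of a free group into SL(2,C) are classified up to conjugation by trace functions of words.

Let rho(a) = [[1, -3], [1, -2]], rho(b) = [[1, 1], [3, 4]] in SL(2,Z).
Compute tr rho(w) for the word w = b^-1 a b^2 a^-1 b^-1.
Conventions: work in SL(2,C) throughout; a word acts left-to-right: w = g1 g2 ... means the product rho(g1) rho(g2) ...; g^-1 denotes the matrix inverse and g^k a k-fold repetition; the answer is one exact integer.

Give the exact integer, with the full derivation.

rho(b^-1) = [[4, -1], [-3, 1]]
... * rho(a) = [[1, -3], [1, -2]]  ->  [[3, -10], [-2, 7]]
... * rho(b) = [[1, 1], [3, 4]]  ->  [[-27, -37], [19, 26]]
... * rho(b) = [[1, 1], [3, 4]]  ->  [[-138, -175], [97, 123]]
... * rho(a^-1) = [[-2, 3], [-1, 1]]  ->  [[451, -589], [-317, 414]]
... * rho(b^-1) = [[4, -1], [-3, 1]]  ->  [[3571, -1040], [-2510, 731]]
tr = 3571 + 731 = 4302

4302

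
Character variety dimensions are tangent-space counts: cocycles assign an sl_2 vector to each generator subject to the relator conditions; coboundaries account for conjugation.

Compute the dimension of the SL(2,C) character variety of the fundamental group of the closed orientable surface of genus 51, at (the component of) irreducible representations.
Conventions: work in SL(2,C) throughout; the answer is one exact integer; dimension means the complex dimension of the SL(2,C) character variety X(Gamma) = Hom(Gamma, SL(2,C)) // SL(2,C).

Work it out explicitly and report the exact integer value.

300

The genus-51 surface group: 2g = 102 generators, one relator prod [a_i, b_i].
Unconstrained cocycle data is one sl_2 vector per generator (306 dimensions), cut by the relator condition d_2(z) = 0.
d_2 is surjective at irreducible rho (its cokernel H^2 is dual to H^0 = 0), so dim Z^1 = 306 - 3 = 303.
dim B^1 = 3 (coboundaries, injective at irreducible rho).
dim H^1 = 303 - 3 = 300 = dim X.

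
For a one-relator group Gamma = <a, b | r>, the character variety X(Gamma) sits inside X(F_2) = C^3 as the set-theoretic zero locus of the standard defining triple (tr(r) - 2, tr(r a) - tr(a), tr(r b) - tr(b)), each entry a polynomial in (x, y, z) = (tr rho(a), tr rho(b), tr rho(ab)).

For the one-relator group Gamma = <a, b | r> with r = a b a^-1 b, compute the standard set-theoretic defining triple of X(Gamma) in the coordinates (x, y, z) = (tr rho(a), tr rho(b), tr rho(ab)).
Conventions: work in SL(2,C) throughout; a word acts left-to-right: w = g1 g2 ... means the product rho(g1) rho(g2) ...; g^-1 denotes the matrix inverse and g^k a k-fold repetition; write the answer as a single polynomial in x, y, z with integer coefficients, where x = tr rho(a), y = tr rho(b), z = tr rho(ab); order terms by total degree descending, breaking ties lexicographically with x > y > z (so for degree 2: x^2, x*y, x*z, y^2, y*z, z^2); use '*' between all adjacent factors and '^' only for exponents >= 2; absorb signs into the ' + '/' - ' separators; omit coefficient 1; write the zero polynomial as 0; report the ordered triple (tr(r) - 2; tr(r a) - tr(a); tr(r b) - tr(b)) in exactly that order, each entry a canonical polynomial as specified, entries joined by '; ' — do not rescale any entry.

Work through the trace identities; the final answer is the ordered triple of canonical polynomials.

tr(b a b) = tr(b)*tr(a b) - tr(a)   [square of b] = y*z - x
reduce: tr(b a b a) = tr(a b)*tr(a b) - tr(1)   [split at a repeated a] = z^2 - 2
tr(a b a^-1 b) = tr(b a b)*tr(a) - tr(b a b a)   [inverse elimination on a] = x*y*z - x^2 - z^2 + 2
tr(a^2 b) = tr(a)*tr(b a) - tr(b) = x*z - y
tr(a^2) = tr(a)*tr(a) - tr(1) = x^2 - 2
so tr(b a^2 b) = tr(b)*tr(a^2 b) - tr(a^2) = x*y*z - x^2 - y^2 + 2
reduce: tr(b a^2 b a) = tr(a)*tr(b a b a) - tr(b a b) = x*z^2 - y*z - x
so tr(a b a^-1 b a) = tr(b a^2 b)*tr(a) - tr(b a^2 b a) = x^2*y*z - x^3 - x*y^2 - x*z^2 + y*z + 3*x
tr(b^2 a b) = tr(b)*tr(a b^2) - tr(a b) = y^2*z - x*y - z
tr(b^2 a b a) = tr(b)*tr(a b a b) - tr(a b a) = y*z^2 - x*z - y
tr(a b a^-1 b^2) = tr(b^2 a b)*tr(a) - tr(b^2 a b a) = x*y^2*z - x^2*y - y*z^2 + y
assemble the triple (tr(r) - 2; tr(r a) - x; tr(r b) - y)

x*y*z - x^2 - z^2; x^2*y*z - x^3 - x*y^2 - x*z^2 + y*z + 2*x; x*y^2*z - x^2*y - y*z^2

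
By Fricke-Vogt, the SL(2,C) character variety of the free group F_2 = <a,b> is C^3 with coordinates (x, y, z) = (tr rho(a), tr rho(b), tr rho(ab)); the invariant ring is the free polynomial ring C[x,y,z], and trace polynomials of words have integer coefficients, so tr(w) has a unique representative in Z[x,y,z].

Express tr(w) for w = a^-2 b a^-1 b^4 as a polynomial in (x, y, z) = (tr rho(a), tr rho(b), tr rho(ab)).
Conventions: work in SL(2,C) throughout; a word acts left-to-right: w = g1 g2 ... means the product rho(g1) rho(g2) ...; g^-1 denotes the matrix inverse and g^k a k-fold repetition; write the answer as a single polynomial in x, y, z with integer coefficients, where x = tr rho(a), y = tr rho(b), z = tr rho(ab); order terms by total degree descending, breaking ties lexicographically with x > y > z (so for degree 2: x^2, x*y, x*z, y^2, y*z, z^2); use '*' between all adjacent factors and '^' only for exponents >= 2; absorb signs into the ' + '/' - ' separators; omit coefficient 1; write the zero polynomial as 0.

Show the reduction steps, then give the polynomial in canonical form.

x^3*y^5 - 2*x^2*y^4*z - 3*x^3*y^3 - x*y^5 + x*y^3*z^2 + 5*x^2*y^2*z + y^4*z + x^3*y + 3*x*y^3 - 2*x*y*z^2 - x^2*z - 3*y^2*z + z

so tr(b^2) = tr(b)*tr(b) - tr(1) = y^2 - 2
tr(b^3) = tr(b)*tr(b^2) - tr(b) = y^3 - 3*y
tr(b^4) = tr(b)*tr(b^3) - tr(b^2) = y^4 - 4*y^2 + 2
reduce: tr(b^5) = tr(b)*tr(b^4) - tr(b^3) = y^5 - 5*y^3 + 5*y
so tr(a b^2) = tr(b)*tr(a b) - tr(a) = y*z - x
reduce: tr(b^2 a b) = tr(b)*tr(a b^2) - tr(a b) = y^2*z - x*y - z
so tr(b^3 a b) = tr(b)*tr(b^2 a b) - tr(b^2 a) = y^3*z - x*y^2 - 2*y*z + x
so tr(b^5 a) = tr(b)*tr(b^3 a b) - tr(b^3 a) = y^4*z - x*y^3 - 3*y^2*z + 2*x*y + z
reduce: tr(b^4 a^-1 b) = tr(b^5)*tr(a) - tr(b^5 a) = x*y^5 - y^4*z - 4*x*y^3 + 3*y^2*z + 3*x*y - z
tr(a b a b) = tr(b a)*tr(b a) - tr(1) = z^2 - 2
so tr(a b a) = tr(a)*tr(b a) - tr(b) = x*z - y
reduce: tr(a b a b^2) = tr(b)*tr(a b a b) - tr(a b a) = y*z^2 - x*z - y
so tr(a b a b^3) = tr(b)*tr(a b a b^2) - tr(a b a b) = y^2*z^2 - x*y*z - y^2 - z^2 + 2
tr(b a b^4 a) = tr(b)*tr(a b a b^3) - tr(a b a b^2) = y^3*z^2 - x*y^2*z - y^3 - 2*y*z^2 + x*z + 3*y
so tr(b^4 a^-1 b a) = tr(b a b^4)*tr(a) - tr(b a b^4 a) = x*y^4*z - x^2*y^3 - y^3*z^2 - 2*x*y^2*z + 2*x^2*y + y^3 + 2*y*z^2 - 3*y
tr(a^-1 b a^-1 b^4) = tr(b^4 a^-1 b)*tr(a) - tr(b^4 a^-1 b a) = x^2*y^5 - 2*x*y^4*z - 3*x^2*y^3 + y^3*z^2 + 5*x*y^2*z + x^2*y - y^3 - 2*y*z^2 - x*z + 3*y
reduce: tr(a^-2 b a^-1 b^4) = tr(a^-1 b a^-1 b^4)*tr(a) - tr(a^-1 b a^-1 b^4 a) = x^3*y^5 - 2*x^2*y^4*z - 3*x^3*y^3 - x*y^5 + x*y^3*z^2 + 5*x^2*y^2*z + y^4*z + x^3*y + 3*x*y^3 - 2*x*y*z^2 - x^2*z - 3*y^2*z + z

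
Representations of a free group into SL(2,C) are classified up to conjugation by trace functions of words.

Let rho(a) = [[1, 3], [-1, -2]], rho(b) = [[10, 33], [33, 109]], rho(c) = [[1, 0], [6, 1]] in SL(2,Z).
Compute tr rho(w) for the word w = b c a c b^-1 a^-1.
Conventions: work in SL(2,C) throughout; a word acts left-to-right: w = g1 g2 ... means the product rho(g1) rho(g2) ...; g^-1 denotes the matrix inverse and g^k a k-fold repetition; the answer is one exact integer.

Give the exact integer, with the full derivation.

-4829938

rho(b) = [[10, 33], [33, 109]]
... * rho(c) = [[1, 0], [6, 1]]  ->  [[208, 33], [687, 109]]
... * rho(a) = [[1, 3], [-1, -2]]  ->  [[175, 558], [578, 1843]]
... * rho(c) = [[1, 0], [6, 1]]  ->  [[3523, 558], [11636, 1843]]
... * rho(b^-1) = [[109, -33], [-33, 10]]  ->  [[365593, -110679], [1207505, -365558]]
... * rho(a^-1) = [[-2, -3], [1, 1]]  ->  [[-841865, -1207458], [-2780568, -3988073]]
tr = -841865 + -3988073 = -4829938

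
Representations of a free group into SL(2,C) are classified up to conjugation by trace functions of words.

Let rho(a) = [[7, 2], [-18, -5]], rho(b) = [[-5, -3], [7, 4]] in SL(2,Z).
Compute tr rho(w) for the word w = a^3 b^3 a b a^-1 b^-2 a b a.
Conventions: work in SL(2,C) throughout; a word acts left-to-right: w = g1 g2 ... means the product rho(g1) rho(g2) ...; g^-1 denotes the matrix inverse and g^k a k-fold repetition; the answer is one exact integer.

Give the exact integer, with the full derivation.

rho(a) = [[7, 2], [-18, -5]]
... * rho(a) = [[7, 2], [-18, -5]]  ->  [[13, 4], [-36, -11]]
... * rho(a) = [[7, 2], [-18, -5]]  ->  [[19, 6], [-54, -17]]
... * rho(b) = [[-5, -3], [7, 4]]  ->  [[-53, -33], [151, 94]]
... * rho(b) = [[-5, -3], [7, 4]]  ->  [[34, 27], [-97, -77]]
... * rho(b) = [[-5, -3], [7, 4]]  ->  [[19, 6], [-54, -17]]
... * rho(a) = [[7, 2], [-18, -5]]  ->  [[25, 8], [-72, -23]]
... * rho(b) = [[-5, -3], [7, 4]]  ->  [[-69, -43], [199, 124]]
... * rho(a^-1) = [[-5, -2], [18, 7]]  ->  [[-429, -163], [1237, 470]]
... * rho(b^-1) = [[4, 3], [-7, -5]]  ->  [[-575, -472], [1658, 1361]]
... * rho(b^-1) = [[4, 3], [-7, -5]]  ->  [[1004, 635], [-2895, -1831]]
... * rho(a) = [[7, 2], [-18, -5]]  ->  [[-4402, -1167], [12693, 3365]]
... * rho(b) = [[-5, -3], [7, 4]]  ->  [[13841, 8538], [-39910, -24619]]
... * rho(a) = [[7, 2], [-18, -5]]  ->  [[-56797, -15008], [163772, 43275]]
tr = -56797 + 43275 = -13522

-13522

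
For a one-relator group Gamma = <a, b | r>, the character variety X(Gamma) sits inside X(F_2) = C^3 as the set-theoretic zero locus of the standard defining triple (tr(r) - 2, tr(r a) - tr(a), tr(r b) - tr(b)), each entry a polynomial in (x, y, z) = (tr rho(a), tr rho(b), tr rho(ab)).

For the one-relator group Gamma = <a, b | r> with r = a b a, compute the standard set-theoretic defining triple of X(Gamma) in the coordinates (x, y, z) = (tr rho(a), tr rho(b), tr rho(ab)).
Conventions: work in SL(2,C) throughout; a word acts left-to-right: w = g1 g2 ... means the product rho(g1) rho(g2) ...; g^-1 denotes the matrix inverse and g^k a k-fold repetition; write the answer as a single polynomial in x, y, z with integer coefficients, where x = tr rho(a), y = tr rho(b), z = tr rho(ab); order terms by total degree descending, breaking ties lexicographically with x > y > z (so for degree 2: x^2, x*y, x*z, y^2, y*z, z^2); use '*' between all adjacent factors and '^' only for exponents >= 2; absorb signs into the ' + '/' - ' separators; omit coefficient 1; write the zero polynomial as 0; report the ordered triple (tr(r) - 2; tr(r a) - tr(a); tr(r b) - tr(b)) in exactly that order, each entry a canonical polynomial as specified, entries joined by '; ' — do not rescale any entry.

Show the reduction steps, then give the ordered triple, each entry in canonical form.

trace(a b a) = trace(a)*trace(b a) - trace(b)   [square of a] = x*z - y
so trace(a b a^2) = trace(a)*trace(b a^2) - trace(b a) = x^2*z - x*y - z
reduce: trace(a b a b) = trace(b a)*trace(b a) - trace(1)  (split on b) = z^2 - 2
assemble the triple (trace(r) - 2; trace(r a) - x; trace(r b) - y)

x*z - y - 2; x^2*z - x*y - x - z; z^2 - y - 2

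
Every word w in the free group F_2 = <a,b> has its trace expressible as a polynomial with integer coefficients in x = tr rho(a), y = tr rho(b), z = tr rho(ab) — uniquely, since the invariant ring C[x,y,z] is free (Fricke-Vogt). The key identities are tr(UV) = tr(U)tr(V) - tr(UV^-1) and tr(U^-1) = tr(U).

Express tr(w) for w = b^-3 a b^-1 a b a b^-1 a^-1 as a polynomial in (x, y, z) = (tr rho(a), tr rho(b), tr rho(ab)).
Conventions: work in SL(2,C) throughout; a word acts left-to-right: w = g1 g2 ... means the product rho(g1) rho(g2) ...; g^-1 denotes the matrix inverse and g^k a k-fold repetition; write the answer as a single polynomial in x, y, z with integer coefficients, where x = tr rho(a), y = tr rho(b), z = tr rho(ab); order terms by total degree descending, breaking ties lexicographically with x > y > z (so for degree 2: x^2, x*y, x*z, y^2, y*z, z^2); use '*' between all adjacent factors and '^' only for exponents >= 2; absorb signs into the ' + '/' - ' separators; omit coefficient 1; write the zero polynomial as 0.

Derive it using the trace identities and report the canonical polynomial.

x^2*y^4*z^2 - x^3*y^3*z - x*y^5*z - 2*x*y^3*z^3 + x^2*y^4 + y^4*z^2 + y^2*z^4 + x^3*y*z + 3*x*y^3*z + 2*x*y*z^3 - 2*x^2*y^2 - x^2*z^2 - 4*y^2*z^2 - z^4 - 2*x*y*z + x^2 + 4*z^2 - 2

trace(a^2) = trace(a) trace(a) - trace(1) = x^2 - 2
trace(a^2 b) = trace(a) trace(b a) - trace(b) = x*z - y
trace(a b^-1 a) = trace(a^2) trace(b) - trace(a^2 b) = x^2*y - x*z - y
next, trace(a b a^2) = trace(a) trace(a b a) - trace(a b) = x^2*z - x*y - z
trace(b a b a) = trace(a b) trace(a b) - trace(1)   [split at repeated a] = z^2 - 2
next, trace(b a b) = trace(b) trace(a b) - trace(a) = y*z - x
trace(a b a^2 b) = trace(a) trace(b a b a) - trace(b a b) = x*z^2 - y*z - x
next, trace(a b^-1 a b a) = trace(a b a^2) trace(b) - trace(a b a^2 b) = x^2*y*z - x*y^2 - x*z^2 + x
and trace(a b a b a^2) = trace(a) trace(b a b a^2) - trace(b a b a) = x^2*z^2 - x*y*z - x^2 - z^2 + 2
trace(b a b a b a) = trace(b a b a) trace(b a) - trace(a b)   [split at repeated b] = z^3 - 3*z
and trace(b a b a b) = trace(b) trace(a b a b) - trace(a b a) = y*z^2 - x*z - y
trace(a b a b a^2 b) = trace(a) trace(b a b a b a) - trace(b a b a b) = x*z^3 - y*z^2 - 2*x*z + y
trace(a b^-1 a b a b a) = trace(a b a b a^2) trace(b) - trace(a b a b a^2 b) = x^2*y*z^2 - x*y^2*z - x*z^3 - x^2*y + 2*x*z + y
and trace(a b a b a b a b) = trace(b a) trace(b a b a b a) - trace(b^-1 a^-1 b^-1 a^-1)   [split at repeated b] = z^4 - 4*z^2 + 2
and trace(a b^-1 a b a b a b) = trace(a b a b a b a) trace(b) - trace(a b a b a b a b) = x*y*z^3 - y^2*z^2 - z^4 - 2*x*y*z + y^2 + 4*z^2 - 2
trace(b^-1 a b^-1 a b a b a) = trace(a b^-1 a b a b a) trace(b) - trace(a b^-1 a b a b a b) = x^2*y^2*z^2 - x*y^3*z - 2*x*y*z^3 - x^2*y^2 + y^2*z^2 + z^4 + 4*x*y*z - 4*z^2 + 2
trace(a^-1 b^-1 a b^-1 a b a b) = trace(b^-1 a b^-1 a b a b) trace(a) - trace(b^-1 a b^-1 a b a b a) = -x^2*y^2*z^2 + x^3*y*z + x*y^3*z + 2*x*y*z^3 - x^2*z^2 - y^2*z^2 - z^4 - 4*x*y*z + x^2 + 4*z^2 - 2
next, trace(b^-1 a b^-1 a b a b^-1 a^-1) = trace(a^-1 b^-1 a b^-1 a b a) trace(b) - trace(a^-1 b^-1 a b^-1 a b a b) = x^2*y^2*z^2 - x^3*y*z - x*y^3*z - 2*x*y*z^3 + x^2*y^2 + x^2*z^2 + y^2*z^2 + z^4 + 3*x*y*z - x^2 - y^2 - 4*z^2 + 2
and trace(b^-1 a b a) = trace(a b a) trace(b) - trace(a b a b) = x*y*z - y^2 - z^2 + 2
next, trace(b^-1 a b a b^-1) = trace(b^-1 a b a) trace(b) - trace(b^-1 a b a b) = x*y^2*z - y^3 - y*z^2 - x*z + 3*y
next, trace(b^-1 a b^-1 a b a b^-1 a^-1 b^-1) = trace(b^-1 a b^-1 a b a b^-1 a^-1) trace(b) - trace(b^-1 a b^-1 a b a b^-1 a^-1 b) = x^2*y^3*z^2 - x^3*y^2*z - x*y^4*z - 2*x*y^2*z^3 + x^2*y^3 + x^2*y*z^2 + y^3*z^2 + y*z^4 + 2*x*y^2*z - x^2*y - 3*y*z^2 + x*z - y
trace(b^-3 a b^-1 a b a b^-1 a^-1) = trace(b^-1 a b^-1 a b a b^-1 a^-1 b^-1) trace(b) - trace(b^-1 a b^-1 a b a b^-1 a^-1) = x^2*y^4*z^2 - x^3*y^3*z - x*y^5*z - 2*x*y^3*z^3 + x^2*y^4 + y^4*z^2 + y^2*z^4 + x^3*y*z + 3*x*y^3*z + 2*x*y*z^3 - 2*x^2*y^2 - x^2*z^2 - 4*y^2*z^2 - z^4 - 2*x*y*z + x^2 + 4*z^2 - 2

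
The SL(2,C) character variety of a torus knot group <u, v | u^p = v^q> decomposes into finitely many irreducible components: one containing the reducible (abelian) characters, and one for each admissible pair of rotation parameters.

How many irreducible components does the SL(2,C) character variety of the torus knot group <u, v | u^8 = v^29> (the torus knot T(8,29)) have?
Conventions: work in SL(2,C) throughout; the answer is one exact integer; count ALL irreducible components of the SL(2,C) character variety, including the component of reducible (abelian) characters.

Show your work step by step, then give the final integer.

In the torus knot group T(8,29), u^8 = v^29 is central, so an irreducible representation sends it to +I or -I (Schur).
This locks tr(u) to 2*cos(pi*alpha/8), alpha in 1..7, and tr(v) to 2*cos(pi*beta/29), beta in 1..28, on each component of irreducible characters.
Consistency of u^8 = (-1)^alpha I with v^29 = (-1)^beta I forces alpha = beta (mod 2).
Enumerate parity-matched pairs: 4*14 odd-odd plus 3*14 even-even gives 98.
Total: 98 irreducible-character components + 1 reducible (abelian) component = 99.

99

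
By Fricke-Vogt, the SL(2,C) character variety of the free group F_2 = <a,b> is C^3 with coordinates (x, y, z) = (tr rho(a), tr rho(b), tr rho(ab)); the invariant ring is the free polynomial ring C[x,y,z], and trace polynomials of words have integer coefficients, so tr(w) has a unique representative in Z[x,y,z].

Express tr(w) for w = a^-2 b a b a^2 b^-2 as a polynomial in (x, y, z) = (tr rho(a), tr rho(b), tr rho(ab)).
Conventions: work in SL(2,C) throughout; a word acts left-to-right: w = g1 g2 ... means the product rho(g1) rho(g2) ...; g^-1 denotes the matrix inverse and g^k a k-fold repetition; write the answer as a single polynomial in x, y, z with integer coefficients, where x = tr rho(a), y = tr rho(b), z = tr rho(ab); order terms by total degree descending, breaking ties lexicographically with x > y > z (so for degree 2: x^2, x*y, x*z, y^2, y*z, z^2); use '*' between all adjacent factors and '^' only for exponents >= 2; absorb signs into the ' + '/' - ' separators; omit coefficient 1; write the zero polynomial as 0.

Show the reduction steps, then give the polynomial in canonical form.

-x^3*y^2*z^2 + x^4*y*z + x^2*y^3*z + x^2*y*z^3 - 4*x^2*y*z + x

tr(b a b a) = tr(b a) * tr(b a) - tr(1) = z^2 - 2
tr(a b a) = tr(a) * tr(b a) - tr(b) = x*z - y
so tr(b^2 a b a) = tr(b) * tr(a b a b) - tr(a b a) = y*z^2 - x*z - y
reduce: tr(a b^2) = tr(b) * tr(a b) - tr(a) = y*z - x
tr(b^2 a b) = tr(b) * tr(a b^2) - tr(a b) = y^2*z - x*y - z
tr(b a b a^2 b) = tr(a) * tr(b^2 a b a) - tr(b^2 a b) = x*y*z^2 - x^2*z - y^2*z + z
tr(b a b a b a) = tr(a b a b) * tr(a b) - tr(b a) = z^3 - 3*z
tr(b a b a^2 b a) = tr(a) * tr(b a b a b a) - tr(b a b a b) = x*z^3 - y*z^2 - 2*x*z + y
tr(a^-1 b a b a^2 b) = tr(b a b a^2 b) * tr(a) - tr(b a b a^2 b a) = x^2*y*z^2 - x^3*z - x*y^2*z - x*z^3 + y*z^2 + 3*x*z - y
reduce: tr(b a b a^2 b^-1 a^-1) = tr(a^-1 b a b a^2) * tr(b) - tr(a^-1 b a b a^2 b) = -x^2*y*z^2 + x^3*z + x*y^2*z + x*z^3 - 3*x*z - y
so tr(a b a^2) = tr(a) * tr(a b a) - tr(a b) = x^2*z - x*y - z
so tr(a^-2 b a b a^2 b^-1) = tr(b a b a^2 b^-1 a^-1) * tr(a) - tr(b a b a^2 b^-1) = -x^3*y*z^2 + x^4*z + x^2*y^2*z + x^2*z^3 - 4*x^2*z + z
tr(a^-2 b a b a^2 b^-2) = tr(a^-2 b a b a^2 b^-1) * tr(b) - tr(a^-2 b a b a^2) = -x^3*y^2*z^2 + x^4*y*z + x^2*y^3*z + x^2*y*z^3 - 4*x^2*y*z + x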